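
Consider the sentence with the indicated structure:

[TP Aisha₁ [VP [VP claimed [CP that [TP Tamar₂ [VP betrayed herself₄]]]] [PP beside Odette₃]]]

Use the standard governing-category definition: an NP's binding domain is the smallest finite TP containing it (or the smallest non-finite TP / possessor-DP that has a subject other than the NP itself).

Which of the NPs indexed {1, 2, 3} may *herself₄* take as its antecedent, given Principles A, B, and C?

*herself* is an anaphor, so Principle A applies: it must be bound in its binding domain.
Binding domain of *herself₄*: the embedded TP, whose subject is Tamar₂.
*Aisha₁* c-commands the anaphor but is outside its binding domain → cannot satisfy Principle A.
*Tamar₂* c-commands the anaphor within its binding domain → licit binder.
*Odette₃* does not c-command the anaphor → cannot bind it.

{2}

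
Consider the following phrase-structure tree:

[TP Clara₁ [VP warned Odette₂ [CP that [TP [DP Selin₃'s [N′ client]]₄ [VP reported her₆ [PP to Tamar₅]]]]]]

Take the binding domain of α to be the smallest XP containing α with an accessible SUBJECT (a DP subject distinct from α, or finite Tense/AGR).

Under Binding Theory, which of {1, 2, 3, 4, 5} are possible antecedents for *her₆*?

*her* is a pronoun, so Principle B applies: it must be free in its binding domain.
Binding domain of *her₆*: the embedded TP, whose subject is [Selin₃'s client]₄.
*Clara₁* c-commands the pronoun but from outside its binding domain, and is not c-commanded by it → coindexation permitted.
*Odette₂* c-commands the pronoun but from outside its binding domain, and is not c-commanded by it → coindexation permitted.
*Selin₃* and the pronoun do not c-command one another → neither Principle B nor Principle C is at stake; coindexation permitted.
*[Selin₃'s client]₄* c-commands the pronoun within its binding domain → coindexation would violate Principle B.
*Tamar₅*: the pronoun c-commands this R-expression → coindexation would violate Principle C on *Tamar₅*.

{1, 2, 3}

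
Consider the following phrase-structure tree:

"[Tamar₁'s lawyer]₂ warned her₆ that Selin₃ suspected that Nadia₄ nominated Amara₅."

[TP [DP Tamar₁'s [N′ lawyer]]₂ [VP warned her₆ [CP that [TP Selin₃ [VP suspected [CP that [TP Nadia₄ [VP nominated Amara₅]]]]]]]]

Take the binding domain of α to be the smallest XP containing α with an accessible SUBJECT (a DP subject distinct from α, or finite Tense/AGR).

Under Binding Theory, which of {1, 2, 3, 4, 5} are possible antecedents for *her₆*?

*her* is a pronoun, so Principle B applies: it must be free in its binding domain.
Binding domain of *her₆*: the matrix TP, whose subject is [Tamar₁'s lawyer]₂.
*Tamar₁* and the pronoun do not c-command one another → neither Principle B nor Principle C is at stake; coindexation permitted.
*[Tamar₁'s lawyer]₂* c-commands the pronoun within its binding domain → coindexation would violate Principle B.
*Selin₃*: the pronoun c-commands this R-expression → coindexation would violate Principle C on *Selin₃*.
*Nadia₄*: the pronoun c-commands this R-expression → coindexation would violate Principle C on *Nadia₄*.
*Amara₅*: the pronoun c-commands this R-expression → coindexation would violate Principle C on *Amara₅*.

{1}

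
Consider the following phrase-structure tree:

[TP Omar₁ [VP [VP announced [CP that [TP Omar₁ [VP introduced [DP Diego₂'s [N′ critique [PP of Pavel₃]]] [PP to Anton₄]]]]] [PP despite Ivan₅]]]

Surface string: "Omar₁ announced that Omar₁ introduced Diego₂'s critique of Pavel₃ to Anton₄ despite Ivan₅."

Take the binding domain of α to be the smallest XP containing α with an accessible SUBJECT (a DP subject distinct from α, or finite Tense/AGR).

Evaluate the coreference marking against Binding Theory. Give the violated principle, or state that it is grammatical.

Principle C

The two coindexed NPs are *Omar₁* (the higher occurrence) and *Omar₁* (the lower occurrence).
*Omar₁* (the lower occurrence) is an R-expression. Principle C requires it to be free everywhere.
*Omar₁* (the higher occurrence) c-commands it and carries the same index.
The R-expression is bound → Principle C violation.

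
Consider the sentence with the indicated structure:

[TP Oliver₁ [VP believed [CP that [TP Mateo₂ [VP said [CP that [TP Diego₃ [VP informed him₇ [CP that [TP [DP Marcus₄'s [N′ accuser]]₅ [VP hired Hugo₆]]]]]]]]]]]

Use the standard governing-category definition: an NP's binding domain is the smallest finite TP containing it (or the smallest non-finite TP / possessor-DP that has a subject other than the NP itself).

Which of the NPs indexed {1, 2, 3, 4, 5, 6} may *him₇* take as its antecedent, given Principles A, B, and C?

{1, 2}

*him* is a pronoun, so Principle B applies: it must be free in its binding domain.
Binding domain of *him₇*: the embedded TP, whose subject is Diego₃.
*Oliver₁* c-commands the pronoun but from outside its binding domain, and is not c-commanded by it → coindexation permitted.
*Mateo₂* c-commands the pronoun but from outside its binding domain, and is not c-commanded by it → coindexation permitted.
*Diego₃* c-commands the pronoun within its binding domain → coindexation would violate Principle B.
*Marcus₄*: the pronoun c-commands this R-expression → coindexation would violate Principle C on *Marcus₄*.
*[Marcus₄'s accuser]₅*: the pronoun c-commands this R-expression → coindexation would violate Principle C on *[Marcus₄'s accuser]₅*.
*Hugo₆*: the pronoun c-commands this R-expression → coindexation would violate Principle C on *Hugo₆*.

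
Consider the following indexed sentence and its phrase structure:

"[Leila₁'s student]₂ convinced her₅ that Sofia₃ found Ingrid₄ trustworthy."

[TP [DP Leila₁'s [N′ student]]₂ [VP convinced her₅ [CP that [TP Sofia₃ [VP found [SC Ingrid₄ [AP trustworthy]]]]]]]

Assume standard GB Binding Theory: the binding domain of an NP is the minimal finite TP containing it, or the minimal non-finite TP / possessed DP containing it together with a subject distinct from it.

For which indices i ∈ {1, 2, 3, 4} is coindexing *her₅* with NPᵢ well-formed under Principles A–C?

*her* is a pronoun, so Principle B applies: it must be free in its binding domain.
Binding domain of *her₅*: the matrix TP, whose subject is [Leila₁'s student]₂.
*Leila₁* and the pronoun do not c-command one another → neither Principle B nor Principle C is at stake; coindexation permitted.
*[Leila₁'s student]₂* c-commands the pronoun within its binding domain → coindexation would violate Principle B.
*Sofia₃*: the pronoun c-commands this R-expression → coindexation would violate Principle C on *Sofia₃*.
*Ingrid₄*: the pronoun c-commands this R-expression → coindexation would violate Principle C on *Ingrid₄*.

{1}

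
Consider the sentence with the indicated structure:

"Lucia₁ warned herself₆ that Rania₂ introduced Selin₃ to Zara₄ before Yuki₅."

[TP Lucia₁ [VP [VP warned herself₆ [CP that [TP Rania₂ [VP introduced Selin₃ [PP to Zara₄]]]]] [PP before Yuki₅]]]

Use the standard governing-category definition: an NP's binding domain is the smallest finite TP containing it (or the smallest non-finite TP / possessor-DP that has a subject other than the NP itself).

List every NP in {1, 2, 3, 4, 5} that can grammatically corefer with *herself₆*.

{1}

*herself* is an anaphor, so Principle A applies: it must be bound in its binding domain.
Binding domain of *herself₆*: the matrix TP, whose subject is Lucia₁.
*Lucia₁* c-commands the anaphor within its binding domain → licit binder.
*Rania₂* does not c-command the anaphor → cannot bind it.
*Selin₃* does not c-command the anaphor → cannot bind it.
*Zara₄* does not c-command the anaphor → cannot bind it.
*Yuki₅* does not c-command the anaphor → cannot bind it.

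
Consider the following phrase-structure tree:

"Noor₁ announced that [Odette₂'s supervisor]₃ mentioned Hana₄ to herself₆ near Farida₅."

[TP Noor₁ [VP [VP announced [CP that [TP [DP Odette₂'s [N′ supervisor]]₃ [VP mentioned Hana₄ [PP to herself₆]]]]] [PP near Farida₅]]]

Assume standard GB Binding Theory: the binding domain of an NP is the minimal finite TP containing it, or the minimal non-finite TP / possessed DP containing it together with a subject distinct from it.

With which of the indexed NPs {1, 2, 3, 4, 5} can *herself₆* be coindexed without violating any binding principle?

{3, 4}

*herself* is an anaphor, so Principle A applies: it must be bound in its binding domain.
Binding domain of *herself₆*: the embedded TP, whose subject is [Odette₂'s supervisor]₃.
*Noor₁* c-commands the anaphor but is outside its binding domain → cannot satisfy Principle A.
*Odette₂* does not c-command the anaphor → cannot bind it.
*[Odette₂'s supervisor]₃* c-commands the anaphor within its binding domain → licit binder.
*Hana₄* c-commands the anaphor within its binding domain → licit binder.
*Farida₅* does not c-command the anaphor → cannot bind it.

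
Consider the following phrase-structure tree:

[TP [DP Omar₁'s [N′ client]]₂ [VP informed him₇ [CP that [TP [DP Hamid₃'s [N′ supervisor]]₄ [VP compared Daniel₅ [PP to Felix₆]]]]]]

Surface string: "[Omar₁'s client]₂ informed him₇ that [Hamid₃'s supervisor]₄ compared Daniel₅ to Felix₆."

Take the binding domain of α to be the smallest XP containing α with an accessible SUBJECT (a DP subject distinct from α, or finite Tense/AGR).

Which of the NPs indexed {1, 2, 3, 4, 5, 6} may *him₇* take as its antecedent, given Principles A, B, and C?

{1}

*him* is a pronoun, so Principle B applies: it must be free in its binding domain.
Binding domain of *him₇*: the matrix TP, whose subject is [Omar₁'s client]₂.
*Omar₁* and the pronoun do not c-command one another → neither Principle B nor Principle C is at stake; coindexation permitted.
*[Omar₁'s client]₂* c-commands the pronoun within its binding domain → coindexation would violate Principle B.
*Hamid₃*: the pronoun c-commands this R-expression → coindexation would violate Principle C on *Hamid₃*.
*[Hamid₃'s supervisor]₄*: the pronoun c-commands this R-expression → coindexation would violate Principle C on *[Hamid₃'s supervisor]₄*.
*Daniel₅*: the pronoun c-commands this R-expression → coindexation would violate Principle C on *Daniel₅*.
*Felix₆*: the pronoun c-commands this R-expression → coindexation would violate Principle C on *Felix₆*.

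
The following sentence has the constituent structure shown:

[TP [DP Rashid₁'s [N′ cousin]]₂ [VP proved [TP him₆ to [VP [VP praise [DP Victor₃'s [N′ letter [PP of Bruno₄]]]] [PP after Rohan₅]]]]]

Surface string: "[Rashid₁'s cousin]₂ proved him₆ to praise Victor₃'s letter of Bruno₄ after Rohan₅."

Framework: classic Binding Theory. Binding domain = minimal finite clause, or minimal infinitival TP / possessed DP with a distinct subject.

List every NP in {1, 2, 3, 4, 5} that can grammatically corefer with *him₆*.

{1}

*him* is a pronoun, so Principle B applies: it must be free in its binding domain.
Binding domain of *him₆*: the matrix TP, whose subject is [Rashid₁'s cousin]₂.
*Rashid₁* and the pronoun do not c-command one another → neither Principle B nor Principle C is at stake; coindexation permitted.
*[Rashid₁'s cousin]₂* c-commands the pronoun within its binding domain → coindexation would violate Principle B.
*Victor₃*: the pronoun c-commands this R-expression → coindexation would violate Principle C on *Victor₃*.
*Bruno₄*: the pronoun c-commands this R-expression → coindexation would violate Principle C on *Bruno₄*.
*Rohan₅*: the pronoun c-commands this R-expression → coindexation would violate Principle C on *Rohan₅*.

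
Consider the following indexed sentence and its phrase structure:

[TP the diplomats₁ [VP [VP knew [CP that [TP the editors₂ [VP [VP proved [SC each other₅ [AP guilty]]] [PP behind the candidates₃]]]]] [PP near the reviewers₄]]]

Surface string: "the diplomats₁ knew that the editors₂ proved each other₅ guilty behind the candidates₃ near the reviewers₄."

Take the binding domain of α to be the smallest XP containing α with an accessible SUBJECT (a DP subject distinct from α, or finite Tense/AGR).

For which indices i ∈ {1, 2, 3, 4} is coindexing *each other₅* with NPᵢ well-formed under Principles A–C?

{2}

*each other* is an anaphor, so Principle A applies: it must be bound in its binding domain.
Binding domain of *each other₅*: the embedded TP, whose subject is the editors₂.
*the diplomats₁* c-commands the anaphor but is outside its binding domain → cannot satisfy Principle A.
*the editors₂* c-commands the anaphor within its binding domain → licit binder.
*the candidates₃* does not c-command the anaphor → cannot bind it.
*the reviewers₄* does not c-command the anaphor → cannot bind it.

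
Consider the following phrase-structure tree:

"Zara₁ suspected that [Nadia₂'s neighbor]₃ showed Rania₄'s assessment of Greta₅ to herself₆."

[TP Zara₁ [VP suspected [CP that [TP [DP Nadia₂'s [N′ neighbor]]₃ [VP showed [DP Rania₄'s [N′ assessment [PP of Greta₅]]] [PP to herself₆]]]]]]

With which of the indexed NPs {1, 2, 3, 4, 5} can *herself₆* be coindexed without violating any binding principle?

{3}

*herself* is an anaphor, so Principle A applies: it must be bound in its binding domain.
Binding domain of *herself₆*: the embedded TP, whose subject is [Nadia₂'s neighbor]₃.
*Zara₁* c-commands the anaphor but is outside its binding domain → cannot satisfy Principle A.
*Nadia₂* does not c-command the anaphor → cannot bind it.
*[Nadia₂'s neighbor]₃* c-commands the anaphor within its binding domain → licit binder.
*Rania₄* does not c-command the anaphor → cannot bind it.
*Greta₅* does not c-command the anaphor → cannot bind it.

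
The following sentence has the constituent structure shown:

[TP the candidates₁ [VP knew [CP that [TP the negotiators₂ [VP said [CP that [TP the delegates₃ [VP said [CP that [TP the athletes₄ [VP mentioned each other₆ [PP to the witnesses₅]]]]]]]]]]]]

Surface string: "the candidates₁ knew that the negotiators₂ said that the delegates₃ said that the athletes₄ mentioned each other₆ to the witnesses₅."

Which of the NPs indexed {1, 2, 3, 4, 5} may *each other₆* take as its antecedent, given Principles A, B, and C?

*each other* is an anaphor, so Principle A applies: it must be bound in its binding domain.
Binding domain of *each other₆*: the embedded TP, whose subject is the athletes₄.
*the candidates₁* c-commands the anaphor but is outside its binding domain → cannot satisfy Principle A.
*the negotiators₂* c-commands the anaphor but is outside its binding domain → cannot satisfy Principle A.
*the delegates₃* c-commands the anaphor but is outside its binding domain → cannot satisfy Principle A.
*the athletes₄* c-commands the anaphor within its binding domain → licit binder.
*the witnesses₅* does not c-command the anaphor → cannot bind it.

{4}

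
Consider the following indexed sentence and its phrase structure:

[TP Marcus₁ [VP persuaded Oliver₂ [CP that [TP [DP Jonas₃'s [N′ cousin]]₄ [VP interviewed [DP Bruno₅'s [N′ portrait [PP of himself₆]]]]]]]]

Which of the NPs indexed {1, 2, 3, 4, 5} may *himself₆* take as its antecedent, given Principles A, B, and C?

*himself* is an anaphor, so Principle A applies: it must be bound in its binding domain.
Binding domain of *himself₆*: the possessed DP, whose subject is Bruno₅.
*Marcus₁* c-commands the anaphor but is outside its binding domain → cannot satisfy Principle A.
*Oliver₂* c-commands the anaphor but is outside its binding domain → cannot satisfy Principle A.
*Jonas₃* does not c-command the anaphor → cannot bind it.
*[Jonas₃'s cousin]₄* c-commands the anaphor but is outside its binding domain → cannot satisfy Principle A.
*Bruno₅* c-commands the anaphor within its binding domain → licit binder.

{5}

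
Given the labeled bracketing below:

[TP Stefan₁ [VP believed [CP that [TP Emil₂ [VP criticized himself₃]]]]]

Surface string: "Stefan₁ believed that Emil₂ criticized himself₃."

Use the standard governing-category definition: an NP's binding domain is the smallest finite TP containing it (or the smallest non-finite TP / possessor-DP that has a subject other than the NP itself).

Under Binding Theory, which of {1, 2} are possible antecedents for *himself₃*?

*himself* is an anaphor, so Principle A applies: it must be bound in its binding domain.
Binding domain of *himself₃*: the embedded TP, whose subject is Emil₂.
*Stefan₁* c-commands the anaphor but is outside its binding domain → cannot satisfy Principle A.
*Emil₂* c-commands the anaphor within its binding domain → licit binder.

{2}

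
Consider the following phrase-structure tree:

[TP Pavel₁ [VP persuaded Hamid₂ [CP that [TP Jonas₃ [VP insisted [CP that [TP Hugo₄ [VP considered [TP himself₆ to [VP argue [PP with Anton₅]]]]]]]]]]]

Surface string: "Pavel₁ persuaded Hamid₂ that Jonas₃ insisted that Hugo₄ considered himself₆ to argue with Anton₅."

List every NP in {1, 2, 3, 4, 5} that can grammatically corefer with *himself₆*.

*himself* is an anaphor, so Principle A applies: it must be bound in its binding domain.
Binding domain of *himself₆*: the embedded TP, whose subject is Hugo₄.
*Pavel₁* c-commands the anaphor but is outside its binding domain → cannot satisfy Principle A.
*Hamid₂* c-commands the anaphor but is outside its binding domain → cannot satisfy Principle A.
*Jonas₃* c-commands the anaphor but is outside its binding domain → cannot satisfy Principle A.
*Hugo₄* c-commands the anaphor within its binding domain → licit binder.
*Anton₅* does not c-command the anaphor → cannot bind it.

{4}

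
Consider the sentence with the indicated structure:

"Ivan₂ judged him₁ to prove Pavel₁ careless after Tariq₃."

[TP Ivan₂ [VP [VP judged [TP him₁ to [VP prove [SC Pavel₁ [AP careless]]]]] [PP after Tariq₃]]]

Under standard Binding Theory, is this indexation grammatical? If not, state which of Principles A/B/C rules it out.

Principle C

The two coindexed NPs are *him₁* and *Pavel₁*.
*Pavel₁* is an R-expression. Principle C requires it to be free everywhere.
*him₁* c-commands it and carries the same index.
The R-expression is bound → Principle C violation.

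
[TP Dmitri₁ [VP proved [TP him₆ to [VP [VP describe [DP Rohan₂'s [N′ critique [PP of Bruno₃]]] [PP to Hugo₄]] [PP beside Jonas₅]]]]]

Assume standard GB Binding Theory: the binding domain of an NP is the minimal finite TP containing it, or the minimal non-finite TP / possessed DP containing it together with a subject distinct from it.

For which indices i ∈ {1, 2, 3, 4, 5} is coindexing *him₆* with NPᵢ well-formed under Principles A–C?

none

*him* is a pronoun, so Principle B applies: it must be free in its binding domain.
Binding domain of *him₆*: the matrix TP, whose subject is Dmitri₁.
*Dmitri₁* c-commands the pronoun within its binding domain → coindexation would violate Principle B.
*Rohan₂*: the pronoun c-commands this R-expression → coindexation would violate Principle C on *Rohan₂*.
*Bruno₃*: the pronoun c-commands this R-expression → coindexation would violate Principle C on *Bruno₃*.
*Hugo₄*: the pronoun c-commands this R-expression → coindexation would violate Principle C on *Hugo₄*.
*Jonas₅*: the pronoun c-commands this R-expression → coindexation would violate Principle C on *Jonas₅*.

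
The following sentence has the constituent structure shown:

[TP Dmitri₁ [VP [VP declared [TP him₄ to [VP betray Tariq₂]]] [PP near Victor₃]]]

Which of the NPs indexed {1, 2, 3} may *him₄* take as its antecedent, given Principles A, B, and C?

*him* is a pronoun, so Principle B applies: it must be free in its binding domain.
Binding domain of *him₄*: the matrix TP, whose subject is Dmitri₁.
*Dmitri₁* c-commands the pronoun within its binding domain → coindexation would violate Principle B.
*Tariq₂*: the pronoun c-commands this R-expression → coindexation would violate Principle C on *Tariq₂*.
*Victor₃* and the pronoun do not c-command one another → neither Principle B nor Principle C is at stake; coindexation permitted.

{3}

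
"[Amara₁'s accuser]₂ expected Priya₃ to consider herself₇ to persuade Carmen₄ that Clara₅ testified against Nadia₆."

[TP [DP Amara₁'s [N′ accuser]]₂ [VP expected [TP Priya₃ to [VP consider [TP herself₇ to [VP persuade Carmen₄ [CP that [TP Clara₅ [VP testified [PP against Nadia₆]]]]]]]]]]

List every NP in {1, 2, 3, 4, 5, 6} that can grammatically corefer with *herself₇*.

*herself* is an anaphor, so Principle A applies: it must be bound in its binding domain.
Binding domain of *herself₇*: the embedded TP, whose subject is Priya₃.
*Amara₁* does not c-command the anaphor → cannot bind it.
*[Amara₁'s accuser]₂* c-commands the anaphor but is outside its binding domain → cannot satisfy Principle A.
*Priya₃* c-commands the anaphor within its binding domain → licit binder.
*Carmen₄* does not c-command the anaphor → cannot bind it.
*Clara₅* does not c-command the anaphor → cannot bind it.
*Nadia₆* does not c-command the anaphor → cannot bind it.

{3}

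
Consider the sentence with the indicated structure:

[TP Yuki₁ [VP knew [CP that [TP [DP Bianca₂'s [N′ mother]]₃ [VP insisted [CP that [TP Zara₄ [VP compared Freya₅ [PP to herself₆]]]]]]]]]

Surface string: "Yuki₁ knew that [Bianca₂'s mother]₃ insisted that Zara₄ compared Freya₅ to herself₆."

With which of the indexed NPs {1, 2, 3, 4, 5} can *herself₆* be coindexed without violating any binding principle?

{4, 5}

*herself* is an anaphor, so Principle A applies: it must be bound in its binding domain.
Binding domain of *herself₆*: the embedded TP, whose subject is Zara₄.
*Yuki₁* c-commands the anaphor but is outside its binding domain → cannot satisfy Principle A.
*Bianca₂* does not c-command the anaphor → cannot bind it.
*[Bianca₂'s mother]₃* c-commands the anaphor but is outside its binding domain → cannot satisfy Principle A.
*Zara₄* c-commands the anaphor within its binding domain → licit binder.
*Freya₅* c-commands the anaphor within its binding domain → licit binder.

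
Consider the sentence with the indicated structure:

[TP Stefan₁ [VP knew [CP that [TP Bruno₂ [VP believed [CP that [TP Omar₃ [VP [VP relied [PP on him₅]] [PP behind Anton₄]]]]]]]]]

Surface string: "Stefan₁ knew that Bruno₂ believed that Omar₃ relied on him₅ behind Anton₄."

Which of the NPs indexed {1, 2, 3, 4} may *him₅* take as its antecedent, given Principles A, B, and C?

{1, 2, 4}

*him* is a pronoun, so Principle B applies: it must be free in its binding domain.
Binding domain of *him₅*: the embedded TP, whose subject is Omar₃.
*Stefan₁* c-commands the pronoun but from outside its binding domain, and is not c-commanded by it → coindexation permitted.
*Bruno₂* c-commands the pronoun but from outside its binding domain, and is not c-commanded by it → coindexation permitted.
*Omar₃* c-commands the pronoun within its binding domain → coindexation would violate Principle B.
*Anton₄* and the pronoun do not c-command one another → neither Principle B nor Principle C is at stake; coindexation permitted.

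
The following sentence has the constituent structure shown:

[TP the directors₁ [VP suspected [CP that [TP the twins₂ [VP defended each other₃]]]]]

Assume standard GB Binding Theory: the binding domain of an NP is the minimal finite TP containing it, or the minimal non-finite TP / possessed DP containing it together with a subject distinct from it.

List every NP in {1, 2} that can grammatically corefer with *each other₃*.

*each other* is an anaphor, so Principle A applies: it must be bound in its binding domain.
Binding domain of *each other₃*: the embedded TP, whose subject is the twins₂.
*the directors₁* c-commands the anaphor but is outside its binding domain → cannot satisfy Principle A.
*the twins₂* c-commands the anaphor within its binding domain → licit binder.

{2}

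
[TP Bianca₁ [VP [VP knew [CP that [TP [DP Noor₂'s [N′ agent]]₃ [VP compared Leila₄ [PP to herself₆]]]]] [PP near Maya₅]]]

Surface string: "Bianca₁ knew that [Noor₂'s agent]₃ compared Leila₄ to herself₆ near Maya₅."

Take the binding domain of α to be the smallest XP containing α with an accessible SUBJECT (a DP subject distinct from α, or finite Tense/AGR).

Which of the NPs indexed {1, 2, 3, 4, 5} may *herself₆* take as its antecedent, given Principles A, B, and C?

{3, 4}

*herself* is an anaphor, so Principle A applies: it must be bound in its binding domain.
Binding domain of *herself₆*: the embedded TP, whose subject is [Noor₂'s agent]₃.
*Bianca₁* c-commands the anaphor but is outside its binding domain → cannot satisfy Principle A.
*Noor₂* does not c-command the anaphor → cannot bind it.
*[Noor₂'s agent]₃* c-commands the anaphor within its binding domain → licit binder.
*Leila₄* c-commands the anaphor within its binding domain → licit binder.
*Maya₅* does not c-command the anaphor → cannot bind it.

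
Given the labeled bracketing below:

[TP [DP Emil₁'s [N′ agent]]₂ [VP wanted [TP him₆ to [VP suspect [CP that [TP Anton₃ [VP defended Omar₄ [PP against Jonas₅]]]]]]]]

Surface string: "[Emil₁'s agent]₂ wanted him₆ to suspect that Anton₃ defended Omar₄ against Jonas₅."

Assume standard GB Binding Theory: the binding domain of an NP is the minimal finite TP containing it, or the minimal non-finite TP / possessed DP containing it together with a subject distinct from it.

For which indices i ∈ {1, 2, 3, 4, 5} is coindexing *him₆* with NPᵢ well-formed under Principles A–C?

{1}

*him* is a pronoun, so Principle B applies: it must be free in its binding domain.
Binding domain of *him₆*: the matrix TP, whose subject is [Emil₁'s agent]₂.
*Emil₁* and the pronoun do not c-command one another → neither Principle B nor Principle C is at stake; coindexation permitted.
*[Emil₁'s agent]₂* c-commands the pronoun within its binding domain → coindexation would violate Principle B.
*Anton₃*: the pronoun c-commands this R-expression → coindexation would violate Principle C on *Anton₃*.
*Omar₄*: the pronoun c-commands this R-expression → coindexation would violate Principle C on *Omar₄*.
*Jonas₅*: the pronoun c-commands this R-expression → coindexation would violate Principle C on *Jonas₅*.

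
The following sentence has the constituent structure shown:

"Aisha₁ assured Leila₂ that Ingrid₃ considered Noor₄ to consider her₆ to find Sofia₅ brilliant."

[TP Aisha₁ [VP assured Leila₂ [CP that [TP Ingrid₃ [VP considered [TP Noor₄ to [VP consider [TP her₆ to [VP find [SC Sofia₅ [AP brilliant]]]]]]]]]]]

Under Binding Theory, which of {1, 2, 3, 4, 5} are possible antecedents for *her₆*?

{1, 2, 3}

*her* is a pronoun, so Principle B applies: it must be free in its binding domain.
Binding domain of *her₆*: the embedded TP, whose subject is Noor₄.
*Aisha₁* c-commands the pronoun but from outside its binding domain, and is not c-commanded by it → coindexation permitted.
*Leila₂* c-commands the pronoun but from outside its binding domain, and is not c-commanded by it → coindexation permitted.
*Ingrid₃* c-commands the pronoun but from outside its binding domain, and is not c-commanded by it → coindexation permitted.
*Noor₄* c-commands the pronoun within its binding domain → coindexation would violate Principle B.
*Sofia₅*: the pronoun c-commands this R-expression → coindexation would violate Principle C on *Sofia₅*.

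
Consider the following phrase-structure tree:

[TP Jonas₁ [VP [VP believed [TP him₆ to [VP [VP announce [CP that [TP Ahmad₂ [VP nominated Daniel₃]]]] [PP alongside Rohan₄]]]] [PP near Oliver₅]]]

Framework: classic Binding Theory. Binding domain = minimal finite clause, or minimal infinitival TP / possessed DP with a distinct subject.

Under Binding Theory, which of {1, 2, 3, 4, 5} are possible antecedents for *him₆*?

*him* is a pronoun, so Principle B applies: it must be free in its binding domain.
Binding domain of *him₆*: the matrix TP, whose subject is Jonas₁.
*Jonas₁* c-commands the pronoun within its binding domain → coindexation would violate Principle B.
*Ahmad₂*: the pronoun c-commands this R-expression → coindexation would violate Principle C on *Ahmad₂*.
*Daniel₃*: the pronoun c-commands this R-expression → coindexation would violate Principle C on *Daniel₃*.
*Rohan₄*: the pronoun c-commands this R-expression → coindexation would violate Principle C on *Rohan₄*.
*Oliver₅* and the pronoun do not c-command one another → neither Principle B nor Principle C is at stake; coindexation permitted.

{5}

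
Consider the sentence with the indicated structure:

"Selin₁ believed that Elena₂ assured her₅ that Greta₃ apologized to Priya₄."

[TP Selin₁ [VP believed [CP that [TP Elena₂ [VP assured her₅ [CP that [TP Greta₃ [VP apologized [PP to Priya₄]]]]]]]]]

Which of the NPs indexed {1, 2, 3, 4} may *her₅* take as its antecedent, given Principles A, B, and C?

{1}

*her* is a pronoun, so Principle B applies: it must be free in its binding domain.
Binding domain of *her₅*: the embedded TP, whose subject is Elena₂.
*Selin₁* c-commands the pronoun but from outside its binding domain, and is not c-commanded by it → coindexation permitted.
*Elena₂* c-commands the pronoun within its binding domain → coindexation would violate Principle B.
*Greta₃*: the pronoun c-commands this R-expression → coindexation would violate Principle C on *Greta₃*.
*Priya₄*: the pronoun c-commands this R-expression → coindexation would violate Principle C on *Priya₄*.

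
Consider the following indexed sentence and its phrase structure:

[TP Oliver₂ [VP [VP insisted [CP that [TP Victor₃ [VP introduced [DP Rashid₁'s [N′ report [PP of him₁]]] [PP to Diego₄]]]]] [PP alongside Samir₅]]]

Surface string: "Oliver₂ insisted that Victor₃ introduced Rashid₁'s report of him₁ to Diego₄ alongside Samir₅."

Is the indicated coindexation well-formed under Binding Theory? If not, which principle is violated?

Principle B

The two coindexed NPs are *Rashid₁* and *him₁*.
*him₁* is a pronoun. Its binding domain is the possessed DP, whose subject is Rashid₁.
*Rashid₁* c-commands it within that domain and carries the same index.
The pronoun is locally bound → Principle B violation.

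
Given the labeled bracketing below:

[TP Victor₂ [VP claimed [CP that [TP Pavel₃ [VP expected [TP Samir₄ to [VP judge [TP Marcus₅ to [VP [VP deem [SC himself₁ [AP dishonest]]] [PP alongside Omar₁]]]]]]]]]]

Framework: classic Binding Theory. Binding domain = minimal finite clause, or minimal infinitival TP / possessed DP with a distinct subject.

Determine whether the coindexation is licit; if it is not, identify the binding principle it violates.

Principle A

The two coindexed NPs are *Omar₁* and *himself₁*.
*himself₁* is an anaphor. Principle A requires it to be bound within its binding domain — the embedded TP, whose subject is Marcus₅.
Within that domain it is c-commanded by *Marcus₅*, which does not share its index.
*Omar₁* does not c-command the anaphor at all.
The anaphor is unbound in its domain → Principle A violation.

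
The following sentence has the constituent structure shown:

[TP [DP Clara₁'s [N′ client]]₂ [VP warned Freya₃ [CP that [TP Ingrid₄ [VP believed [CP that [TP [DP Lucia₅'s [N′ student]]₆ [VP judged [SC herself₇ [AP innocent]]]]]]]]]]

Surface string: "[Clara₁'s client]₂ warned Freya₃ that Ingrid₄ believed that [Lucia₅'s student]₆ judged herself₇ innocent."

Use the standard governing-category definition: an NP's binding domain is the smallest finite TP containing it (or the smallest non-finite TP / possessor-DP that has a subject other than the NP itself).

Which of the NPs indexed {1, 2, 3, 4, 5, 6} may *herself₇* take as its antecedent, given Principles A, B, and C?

*herself* is an anaphor, so Principle A applies: it must be bound in its binding domain.
Binding domain of *herself₇*: the embedded TP, whose subject is [Lucia₅'s student]₆.
*Clara₁* does not c-command the anaphor → cannot bind it.
*[Clara₁'s client]₂* c-commands the anaphor but is outside its binding domain → cannot satisfy Principle A.
*Freya₃* c-commands the anaphor but is outside its binding domain → cannot satisfy Principle A.
*Ingrid₄* c-commands the anaphor but is outside its binding domain → cannot satisfy Principle A.
*Lucia₅* does not c-command the anaphor → cannot bind it.
*[Lucia₅'s student]₆* c-commands the anaphor within its binding domain → licit binder.

{6}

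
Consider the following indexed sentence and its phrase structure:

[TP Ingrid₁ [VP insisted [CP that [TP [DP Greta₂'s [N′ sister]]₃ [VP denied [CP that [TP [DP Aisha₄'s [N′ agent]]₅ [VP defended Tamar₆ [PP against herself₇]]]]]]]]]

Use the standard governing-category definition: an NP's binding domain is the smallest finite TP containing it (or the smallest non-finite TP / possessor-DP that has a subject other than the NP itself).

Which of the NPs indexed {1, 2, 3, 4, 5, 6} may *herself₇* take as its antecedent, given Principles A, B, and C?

{5, 6}

*herself* is an anaphor, so Principle A applies: it must be bound in its binding domain.
Binding domain of *herself₇*: the embedded TP, whose subject is [Aisha₄'s agent]₅.
*Ingrid₁* c-commands the anaphor but is outside its binding domain → cannot satisfy Principle A.
*Greta₂* does not c-command the anaphor → cannot bind it.
*[Greta₂'s sister]₃* c-commands the anaphor but is outside its binding domain → cannot satisfy Principle A.
*Aisha₄* does not c-command the anaphor → cannot bind it.
*[Aisha₄'s agent]₅* c-commands the anaphor within its binding domain → licit binder.
*Tamar₆* c-commands the anaphor within its binding domain → licit binder.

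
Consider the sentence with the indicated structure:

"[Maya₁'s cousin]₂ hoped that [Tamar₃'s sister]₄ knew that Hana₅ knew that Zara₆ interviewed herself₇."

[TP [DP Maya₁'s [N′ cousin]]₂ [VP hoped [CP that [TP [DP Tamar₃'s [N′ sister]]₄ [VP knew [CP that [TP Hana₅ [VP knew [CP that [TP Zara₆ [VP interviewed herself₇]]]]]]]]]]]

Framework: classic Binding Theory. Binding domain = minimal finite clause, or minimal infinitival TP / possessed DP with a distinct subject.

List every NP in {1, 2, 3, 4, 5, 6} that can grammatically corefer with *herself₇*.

{6}

*herself* is an anaphor, so Principle A applies: it must be bound in its binding domain.
Binding domain of *herself₇*: the embedded TP, whose subject is Zara₆.
*Maya₁* does not c-command the anaphor → cannot bind it.
*[Maya₁'s cousin]₂* c-commands the anaphor but is outside its binding domain → cannot satisfy Principle A.
*Tamar₃* does not c-command the anaphor → cannot bind it.
*[Tamar₃'s sister]₄* c-commands the anaphor but is outside its binding domain → cannot satisfy Principle A.
*Hana₅* c-commands the anaphor but is outside its binding domain → cannot satisfy Principle A.
*Zara₆* c-commands the anaphor within its binding domain → licit binder.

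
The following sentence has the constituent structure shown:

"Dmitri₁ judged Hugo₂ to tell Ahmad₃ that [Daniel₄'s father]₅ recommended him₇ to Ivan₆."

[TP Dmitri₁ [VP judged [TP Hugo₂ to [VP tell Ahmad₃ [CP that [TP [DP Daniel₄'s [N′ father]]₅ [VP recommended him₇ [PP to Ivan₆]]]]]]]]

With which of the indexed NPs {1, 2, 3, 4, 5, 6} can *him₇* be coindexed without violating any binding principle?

*him* is a pronoun, so Principle B applies: it must be free in its binding domain.
Binding domain of *him₇*: the embedded TP, whose subject is [Daniel₄'s father]₅.
*Dmitri₁* c-commands the pronoun but from outside its binding domain, and is not c-commanded by it → coindexation permitted.
*Hugo₂* c-commands the pronoun but from outside its binding domain, and is not c-commanded by it → coindexation permitted.
*Ahmad₃* c-commands the pronoun but from outside its binding domain, and is not c-commanded by it → coindexation permitted.
*Daniel₄* and the pronoun do not c-command one another → neither Principle B nor Principle C is at stake; coindexation permitted.
*[Daniel₄'s father]₅* c-commands the pronoun within its binding domain → coindexation would violate Principle B.
*Ivan₆*: the pronoun c-commands this R-expression → coindexation would violate Principle C on *Ivan₆*.

{1, 2, 3, 4}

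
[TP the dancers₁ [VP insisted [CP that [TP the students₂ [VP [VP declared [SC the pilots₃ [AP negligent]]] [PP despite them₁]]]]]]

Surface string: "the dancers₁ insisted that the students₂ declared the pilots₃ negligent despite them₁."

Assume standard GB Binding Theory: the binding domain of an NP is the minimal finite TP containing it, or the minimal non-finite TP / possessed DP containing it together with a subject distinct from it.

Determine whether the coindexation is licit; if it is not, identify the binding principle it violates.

grammatical

The two coindexed NPs are *the dancers₁* and *them₁*.
*them₁* is a pronoun; its binding domain is the embedded TP, whose subject is the students₂. Within that domain it is c-commanded only by *the students₂*, which carries a different index — the pronoun is free locally, so Principle B holds.
*the dancers₁* is an R-expression; *them₁* does not c-command it, and no other NP shares its index, so Principle C is satisfied.
All principles are respected.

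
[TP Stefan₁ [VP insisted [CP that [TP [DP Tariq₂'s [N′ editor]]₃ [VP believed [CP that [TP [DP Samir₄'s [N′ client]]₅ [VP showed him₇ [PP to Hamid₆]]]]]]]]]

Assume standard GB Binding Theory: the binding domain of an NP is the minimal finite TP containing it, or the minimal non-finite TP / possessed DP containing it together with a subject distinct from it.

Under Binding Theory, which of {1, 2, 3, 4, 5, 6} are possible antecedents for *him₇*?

*him* is a pronoun, so Principle B applies: it must be free in its binding domain.
Binding domain of *him₇*: the embedded TP, whose subject is [Samir₄'s client]₅.
*Stefan₁* c-commands the pronoun but from outside its binding domain, and is not c-commanded by it → coindexation permitted.
*Tariq₂* and the pronoun do not c-command one another → neither Principle B nor Principle C is at stake; coindexation permitted.
*[Tariq₂'s editor]₃* c-commands the pronoun but from outside its binding domain, and is not c-commanded by it → coindexation permitted.
*Samir₄* and the pronoun do not c-command one another → neither Principle B nor Principle C is at stake; coindexation permitted.
*[Samir₄'s client]₅* c-commands the pronoun within its binding domain → coindexation would violate Principle B.
*Hamid₆*: the pronoun c-commands this R-expression → coindexation would violate Principle C on *Hamid₆*.

{1, 2, 3, 4}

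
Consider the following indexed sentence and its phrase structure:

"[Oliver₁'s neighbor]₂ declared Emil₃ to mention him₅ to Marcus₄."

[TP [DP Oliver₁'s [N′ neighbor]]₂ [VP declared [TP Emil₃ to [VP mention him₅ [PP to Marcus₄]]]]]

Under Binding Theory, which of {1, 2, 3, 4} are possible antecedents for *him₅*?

*him* is a pronoun, so Principle B applies: it must be free in its binding domain.
Binding domain of *him₅*: the embedded TP, whose subject is Emil₃.
*Oliver₁* and the pronoun do not c-command one another → neither Principle B nor Principle C is at stake; coindexation permitted.
*[Oliver₁'s neighbor]₂* c-commands the pronoun but from outside its binding domain, and is not c-commanded by it → coindexation permitted.
*Emil₃* c-commands the pronoun within its binding domain → coindexation would violate Principle B.
*Marcus₄*: the pronoun c-commands this R-expression → coindexation would violate Principle C on *Marcus₄*.

{1, 2}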